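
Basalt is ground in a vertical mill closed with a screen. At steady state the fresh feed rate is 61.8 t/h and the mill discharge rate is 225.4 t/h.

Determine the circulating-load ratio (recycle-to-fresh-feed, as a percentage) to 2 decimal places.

CL = 264.72 %

M = F + R at steady state, so:
R = M − F = 225.4 − 61.8 = 163.6 t/h
CL = 100·R/F = 100·163.6/61.8 = 264.72 %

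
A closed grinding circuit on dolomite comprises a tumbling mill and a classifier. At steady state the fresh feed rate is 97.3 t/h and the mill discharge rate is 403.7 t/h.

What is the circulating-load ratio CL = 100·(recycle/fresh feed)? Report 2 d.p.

M = F + R at steady state, so:
R = M − F = 403.7 − 97.3 = 306.4 t/h
CL = 100·R/F = 100·306.4/97.3 = 314.90 %

CL = 314.90 %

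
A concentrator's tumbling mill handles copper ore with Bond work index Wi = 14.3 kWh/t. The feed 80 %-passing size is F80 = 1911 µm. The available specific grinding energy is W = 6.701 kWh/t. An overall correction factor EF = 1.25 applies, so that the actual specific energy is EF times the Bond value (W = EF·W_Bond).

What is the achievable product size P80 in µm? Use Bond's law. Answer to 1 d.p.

W = 10·Wi·[P80^(−½) − F80^(−½)]
W_Bond = W / EF = 6.701 / 1.25 = 5.3608 kWh/t
P80^(−½) = W_Bond/(10 Wi) + F80^(−½)
  = 5.3608/(10·14.3) + 1/√1911 = 0.037488 + 0.022875 = 0.060364
P80 = (1/0.060364)² = 16.5663² = 274.44 µm

P80 = 274.4 µm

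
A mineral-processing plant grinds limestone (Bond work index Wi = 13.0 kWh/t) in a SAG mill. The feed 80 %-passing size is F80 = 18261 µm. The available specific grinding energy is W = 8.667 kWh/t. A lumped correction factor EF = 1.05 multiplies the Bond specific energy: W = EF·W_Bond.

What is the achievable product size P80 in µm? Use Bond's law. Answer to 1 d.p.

W = 10·Wi·(P80^(-½) − F80^(-½))
W_Bond = W / EF = 8.667 / 1.05 = 8.2543 kWh/t
⇒ 1/√P80 = W_Bond/(10·Wi) + 1/√F80
  = 8.2543/(10·13.0) + 1/√18261 = 0.063495 + 0.007400 = 0.070895
P80 = (1/0.070895)² = 14.1054² = 198.96 µm

P80 = 199.0 µm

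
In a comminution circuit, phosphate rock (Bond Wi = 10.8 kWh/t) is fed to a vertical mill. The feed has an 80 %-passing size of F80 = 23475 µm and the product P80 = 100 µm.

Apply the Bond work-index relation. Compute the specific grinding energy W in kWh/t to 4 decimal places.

W = 10 Wi (1/√P80 − 1/√F80)  [Bond]
1/√100 = 0.100000;  1/√23475 = 0.006527
W = 10·10.8·(0.100000 − 0.006527) = 10.0951 kWh/t

W = 10.0951 kWh/t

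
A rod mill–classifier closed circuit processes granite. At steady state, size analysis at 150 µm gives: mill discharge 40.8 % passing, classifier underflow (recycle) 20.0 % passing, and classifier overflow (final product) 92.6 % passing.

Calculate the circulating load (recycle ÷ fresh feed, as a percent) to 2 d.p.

CL = 249.04 %

Two-product formula at 150 µm:
r = (o − d)/(d − u)
r = (92.6 − 40.8)/(40.8 − 20.0) = 51.8/20.8 = 2.4904
CL = 100·r = 249.04 %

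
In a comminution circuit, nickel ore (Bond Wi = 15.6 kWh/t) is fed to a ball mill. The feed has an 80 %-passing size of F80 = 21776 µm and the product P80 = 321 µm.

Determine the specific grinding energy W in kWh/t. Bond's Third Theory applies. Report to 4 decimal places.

W_Bond = 10·Wi·(1/√P₈₀ − 1/√F₈₀)
1/√321 = 0.055815;  1/√21776 = 0.006777
W = 10·15.6·(0.055815 − 0.006777) = 7.6499 kWh/t

W = 7.6499 kWh/t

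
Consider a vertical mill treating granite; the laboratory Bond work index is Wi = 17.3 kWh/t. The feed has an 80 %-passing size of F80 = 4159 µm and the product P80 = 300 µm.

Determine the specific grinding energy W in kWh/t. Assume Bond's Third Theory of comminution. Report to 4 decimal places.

W = 10·Wi·[P80^(−½) − F80^(−½)]
1/√300 = 0.057735;  1/√4159 = 0.015506
W = 10·17.3·(0.057735 − 0.015506) = 7.3056 kWh/t

W = 7.3056 kWh/t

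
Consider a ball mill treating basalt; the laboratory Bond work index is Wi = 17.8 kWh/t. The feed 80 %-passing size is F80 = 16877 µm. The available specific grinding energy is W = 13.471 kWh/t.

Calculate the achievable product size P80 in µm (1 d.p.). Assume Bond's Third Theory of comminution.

W = 10 Wi (1/√P80 − 1/√F80)  [Bond]
P80^-0.5 = F80^-0.5 + W/(10 Wi)
  = 13.4710/(10·17.8) + 1/√16877 = 0.075680 + 0.007698 = 0.083377
P80 = (1/0.083377)² = 11.9937² = 143.85 µm

P80 = 143.8 µm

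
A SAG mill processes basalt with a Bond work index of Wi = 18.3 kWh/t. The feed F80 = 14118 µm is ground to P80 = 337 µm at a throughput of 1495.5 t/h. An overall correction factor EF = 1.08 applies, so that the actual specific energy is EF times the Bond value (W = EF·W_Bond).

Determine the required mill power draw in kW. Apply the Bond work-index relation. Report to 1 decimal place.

W_Bond = 10·Wi·(1/√P₈₀ − 1/√F₈₀)
W = 10·18.3·(1/√337 − 1/√14118) = 10·18.3·(0.046057) = 8.4285 kWh/t
Apply correction: 8.4285 × 1.08 = 9.1028 kWh/t
P = W·T = 9.1028·1495.5 = 13613.2 kW

P = 13613.2 kW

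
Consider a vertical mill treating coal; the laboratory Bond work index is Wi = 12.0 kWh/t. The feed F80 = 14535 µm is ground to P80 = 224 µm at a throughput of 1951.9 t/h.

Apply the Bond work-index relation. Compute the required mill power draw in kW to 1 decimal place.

Bond: W = 10·Wi·(1/√P80 − 1/√F80)
W = 10·12.0·(1/√224 − 1/√14535) = 10·12.0·(0.058521) = 7.0225 kWh/t
P = W·T = 7.0225·1951.9 = 13707.2 kW

P = 13707.2 kW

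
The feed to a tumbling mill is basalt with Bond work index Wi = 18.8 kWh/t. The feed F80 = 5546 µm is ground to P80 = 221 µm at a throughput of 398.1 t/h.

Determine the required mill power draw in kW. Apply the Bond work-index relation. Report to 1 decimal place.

Bond: W = 10·Wi·(1/√P80 − 1/√F80)
W = 10·18.8·(1/√221 − 1/√5546) = 10·18.8·(0.053839) = 10.1218 kWh/t
P_mill = W·ṁ = 10.1218·398.1 = 4029.5 kW

P = 4029.5 kW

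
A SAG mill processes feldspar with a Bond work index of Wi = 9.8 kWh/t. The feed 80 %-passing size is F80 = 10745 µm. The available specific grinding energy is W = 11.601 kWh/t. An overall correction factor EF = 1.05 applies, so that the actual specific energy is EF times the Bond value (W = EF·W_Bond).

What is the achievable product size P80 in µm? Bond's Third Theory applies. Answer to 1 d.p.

P80 = 66.8 µm

W = 10 Wi (1/√P80 − 1/√F80)  [Bond]
W_Bond = W / EF = 11.601 / 1.05 = 11.0486 kWh/t
1/√P80 = 1/√F80 + W_Bond/(10·Wi)
  = 11.0486/(10·9.8) + 1/√10745 = 0.112741 + 0.009647 = 0.122388
P80 = (1/0.122388)² = 8.1708² = 66.76 µm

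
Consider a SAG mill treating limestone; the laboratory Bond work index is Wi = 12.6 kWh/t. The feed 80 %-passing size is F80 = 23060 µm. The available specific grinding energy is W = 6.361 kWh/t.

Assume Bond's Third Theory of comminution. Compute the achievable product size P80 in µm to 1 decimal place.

W = 10 Wi (P80^-0.5 − F80^-0.5)
P80^(−½) = W/(10 Wi) + F80^(−½)
  = 6.3610/(10·12.6) + 1/√23060 = 0.050484 + 0.006585 = 0.057069
P80 = (1/0.057069)² = 17.5225² = 307.04 µm

P80 = 307.0 µm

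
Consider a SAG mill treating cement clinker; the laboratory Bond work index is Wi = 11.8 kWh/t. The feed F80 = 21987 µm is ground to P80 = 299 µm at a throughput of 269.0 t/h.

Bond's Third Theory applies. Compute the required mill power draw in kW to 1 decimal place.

P = 1621.6 kW

W = 10 Wi (P80^-0.5 − F80^-0.5)
W = 10·11.8·(1/√299 − 1/√21987) = 10·11.8·(0.051088) = 6.0283 kWh/t
Power = W × throughput = 6.0283 kWh/t × 269.0 t/h = 1621.6 kW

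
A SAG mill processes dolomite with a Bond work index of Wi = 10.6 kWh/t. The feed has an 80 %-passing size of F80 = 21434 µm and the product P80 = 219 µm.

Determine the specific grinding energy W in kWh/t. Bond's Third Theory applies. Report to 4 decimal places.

W = 6.4388 kWh/t

W = 10·Wi·(P80^(-½) − F80^(-½))
1/√219 = 0.067574;  1/√21434 = 0.006830
W = 10·10.6·(0.067574 − 0.006830) = 6.4388 kWh/t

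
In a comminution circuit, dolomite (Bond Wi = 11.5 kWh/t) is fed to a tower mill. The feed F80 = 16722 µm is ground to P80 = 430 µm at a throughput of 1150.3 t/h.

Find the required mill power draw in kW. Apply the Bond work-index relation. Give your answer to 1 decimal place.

W = 10 Wi (1/√P80 − 1/√F80)  [Bond]
W = 10·11.5·(1/√430 − 1/√16722) = 10·11.5·(0.040491) = 4.6565 kWh/t
P_mill = W·ṁ = 4.6565·1150.3 = 5356.4 kW

P = 5356.4 kW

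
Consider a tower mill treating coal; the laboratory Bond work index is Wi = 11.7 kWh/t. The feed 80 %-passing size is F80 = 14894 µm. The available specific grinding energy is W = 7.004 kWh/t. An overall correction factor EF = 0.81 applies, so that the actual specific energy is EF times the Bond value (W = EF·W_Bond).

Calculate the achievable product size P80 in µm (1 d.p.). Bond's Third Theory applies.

W_Bond = 10·Wi·(1/√P₈₀ − 1/√F₈₀)
W_Bond = W / EF = 7.004 / 0.81 = 8.6469 kWh/t
P80^-0.5 = F80^-0.5 + W_Bond/(10 Wi)
  = 8.6469/(10·11.7) + 1/√14894 = 0.073905 + 0.008194 = 0.082099
P80 = (1/0.082099)² = 12.1804² = 148.36 µm

P80 = 148.4 µm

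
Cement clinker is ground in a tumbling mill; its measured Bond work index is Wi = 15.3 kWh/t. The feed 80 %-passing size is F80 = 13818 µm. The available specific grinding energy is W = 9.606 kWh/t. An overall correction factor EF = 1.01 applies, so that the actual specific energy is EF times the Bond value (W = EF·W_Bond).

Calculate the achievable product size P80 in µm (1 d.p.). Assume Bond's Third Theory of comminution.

W = 10 Wi (1/√P80 − 1/√F80)  [Bond]
W_Bond = W / EF = 9.606 / 1.01 = 9.5109 kWh/t
1/√P80 = 1/√F80 + W_Bond/(10·Wi)
  = 9.5109/(10·15.3) + 1/√13818 = 0.062163 + 0.008507 = 0.070670
P80 = (1/0.070670)² = 14.1503² = 200.23 µm

P80 = 200.2 µm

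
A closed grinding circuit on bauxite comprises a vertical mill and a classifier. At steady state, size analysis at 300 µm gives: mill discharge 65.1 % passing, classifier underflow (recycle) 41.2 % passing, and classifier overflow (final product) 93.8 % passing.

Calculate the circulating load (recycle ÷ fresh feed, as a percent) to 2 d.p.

Let r = R/F. Size balance at 300 µm:
r = (o − d)/(d − u)
r = (93.8 − 65.1)/(65.1 − 41.2) = 28.7/23.9 = 1.2008
CL = 100·r = 120.08 %

CL = 120.08 %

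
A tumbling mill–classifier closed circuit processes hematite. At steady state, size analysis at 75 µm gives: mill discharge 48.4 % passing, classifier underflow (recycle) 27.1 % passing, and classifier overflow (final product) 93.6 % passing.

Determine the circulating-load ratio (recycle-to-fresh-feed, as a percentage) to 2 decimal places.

CL = 212.21 %

Mass balance on the −75 µm fraction:
r = (o − d)/(d − u)
r = (93.6 − 48.4)/(48.4 − 27.1) = 45.2/21.3 = 2.1221
CL = 100·r = 212.21 %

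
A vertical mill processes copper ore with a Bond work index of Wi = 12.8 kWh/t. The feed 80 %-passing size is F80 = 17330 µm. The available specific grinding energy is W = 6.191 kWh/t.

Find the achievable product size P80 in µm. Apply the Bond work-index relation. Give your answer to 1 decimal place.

P80 = 319.3 µm

W = 10 Wi (P80^-0.5 − F80^-0.5)
P80^-0.5 = F80^-0.5 + W/(10 Wi)
  = 6.1910/(10·12.8) + 1/√17330 = 0.048367 + 0.007596 = 0.055963
P80 = (1/0.055963)² = 17.8688² = 319.29 µm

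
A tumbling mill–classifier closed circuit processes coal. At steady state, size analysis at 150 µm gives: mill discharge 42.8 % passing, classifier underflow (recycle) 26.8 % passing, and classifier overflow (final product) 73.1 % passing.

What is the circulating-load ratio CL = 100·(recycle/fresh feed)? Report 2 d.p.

Mass balance on the −150 µm fraction:
r = (o − d)/(d − u)
r = (73.1 − 42.8)/(42.8 − 26.8) = 30.3/16.0 = 1.8938
CL = 100·r = 189.38 %

CL = 189.38 %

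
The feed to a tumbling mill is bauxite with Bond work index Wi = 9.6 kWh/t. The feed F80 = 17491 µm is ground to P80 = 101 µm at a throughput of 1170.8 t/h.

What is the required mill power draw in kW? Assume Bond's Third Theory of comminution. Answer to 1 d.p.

P = 10334.0 kW

Bond:  W = 10 Wi (1/√P − 1/√F)
W = 10·9.6·(1/√101 − 1/√17491) = 10·9.6·(0.091942) = 8.8265 kWh/t
Power = W × throughput = 8.8265 kWh/t × 1170.8 t/h = 10334.0 kW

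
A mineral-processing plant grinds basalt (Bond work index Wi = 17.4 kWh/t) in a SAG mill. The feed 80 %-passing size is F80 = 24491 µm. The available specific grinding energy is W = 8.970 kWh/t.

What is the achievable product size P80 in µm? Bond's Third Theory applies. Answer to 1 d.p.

P80 = 297.9 µm

W = 10·Wi·(P80^(-½) − F80^(-½))
⇒ 1/√P80 = W/(10 Wi) + 1/√F80
  = 8.9700/(10·17.4) + 1/√24491 = 0.051552 + 0.006390 = 0.057942
P80 = (1/0.057942)² = 17.2587² = 297.86 µm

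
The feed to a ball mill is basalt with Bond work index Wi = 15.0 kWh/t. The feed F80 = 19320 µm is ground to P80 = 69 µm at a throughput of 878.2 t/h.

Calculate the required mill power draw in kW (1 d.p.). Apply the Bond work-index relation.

W = 10 Wi (P80^-0.5 − F80^-0.5)
W = 10·15.0·(1/√69 − 1/√19320) = 10·15.0·(0.113191) = 16.9787 kWh/t
Mill draw = 16.9787 × 878.2 = 14910.7 kW

P = 14910.7 kW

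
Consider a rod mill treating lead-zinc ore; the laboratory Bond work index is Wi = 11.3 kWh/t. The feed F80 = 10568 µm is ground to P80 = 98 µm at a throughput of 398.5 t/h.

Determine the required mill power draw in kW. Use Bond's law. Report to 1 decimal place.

W = 10·Wi·(P80^(-½) − F80^(-½))
W = 10·11.3·(1/√98 − 1/√10568) = 10·11.3·(0.091288) = 10.3155 kWh/t
Mill draw = 10.3155 × 398.5 = 4110.7 kW

P = 4110.7 kW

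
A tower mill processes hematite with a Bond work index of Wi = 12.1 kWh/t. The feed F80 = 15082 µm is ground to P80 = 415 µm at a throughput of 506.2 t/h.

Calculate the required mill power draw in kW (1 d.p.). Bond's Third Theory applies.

W = 10·Wi·(P80^(-½) − F80^(-½))
W = 10·12.1·(1/√415 − 1/√15082) = 10·12.1·(0.040945) = 4.9544 kWh/t
P = W·T = 4.9544·506.2 = 2507.9 kW

P = 2507.9 kW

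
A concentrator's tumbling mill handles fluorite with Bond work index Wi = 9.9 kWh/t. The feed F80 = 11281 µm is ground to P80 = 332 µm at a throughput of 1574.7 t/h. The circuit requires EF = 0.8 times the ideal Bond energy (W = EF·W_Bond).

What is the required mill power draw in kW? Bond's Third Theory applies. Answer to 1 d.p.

W = 10 Wi (1/√P80 − 1/√F80)  [Bond]
W = 10·9.9·(1/√332 − 1/√11281) = 10·9.9·(0.045467) = 4.5012 kWh/t
Corrected W = EF·W_Bond = 0.8·4.5012 = 3.6010 kWh/t
Mill draw = 3.6010 × 1574.7 = 5670.5 kW

P = 5670.5 kW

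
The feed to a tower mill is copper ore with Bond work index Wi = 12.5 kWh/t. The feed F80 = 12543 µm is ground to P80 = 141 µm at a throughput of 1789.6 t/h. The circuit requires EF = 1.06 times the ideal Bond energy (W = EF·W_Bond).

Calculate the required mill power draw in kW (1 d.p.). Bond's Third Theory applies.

P = 17852.0 kW

W = 10 Wi (1/√P80 − 1/√F80)  [Bond]
W = 10·12.5·(1/√141 − 1/√12543) = 10·12.5·(0.075286) = 9.4108 kWh/t
With EF = 1.06: W = 9.4108·1.06 = 9.9754 kWh/t
Power = W × throughput = 9.9754 kWh/t × 1789.6 t/h = 17852.0 kW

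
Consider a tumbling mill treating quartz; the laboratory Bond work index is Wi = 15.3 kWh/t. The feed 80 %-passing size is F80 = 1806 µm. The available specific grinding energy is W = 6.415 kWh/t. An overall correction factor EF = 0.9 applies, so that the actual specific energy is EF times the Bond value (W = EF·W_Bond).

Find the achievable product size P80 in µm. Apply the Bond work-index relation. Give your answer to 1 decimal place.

W = 10·Wi·(P80^(-½) − F80^(-½))
W_Bond = W / EF = 6.415 / 0.9 = 7.1278 kWh/t
⇒ 1/√P80 = W_Bond/(10·Wi) + 1/√F80
  = 7.1278/(10·15.3) + 1/√1806 = 0.046587 + 0.023531 = 0.070118
P80 = (1/0.070118)² = 14.2617² = 203.40 µm

P80 = 203.4 µm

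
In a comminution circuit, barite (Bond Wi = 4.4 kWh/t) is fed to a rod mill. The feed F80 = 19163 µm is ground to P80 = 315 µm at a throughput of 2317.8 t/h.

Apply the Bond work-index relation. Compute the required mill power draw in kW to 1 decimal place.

P = 5009.4 kW

W = 10·Wi·[P80^(−½) − F80^(−½)]
W = 10·4.4·(1/√315 − 1/√19163) = 10·4.4·(0.049120) = 2.1613 kWh/t
P = W·T = 2.1613·2317.8 = 5009.4 kW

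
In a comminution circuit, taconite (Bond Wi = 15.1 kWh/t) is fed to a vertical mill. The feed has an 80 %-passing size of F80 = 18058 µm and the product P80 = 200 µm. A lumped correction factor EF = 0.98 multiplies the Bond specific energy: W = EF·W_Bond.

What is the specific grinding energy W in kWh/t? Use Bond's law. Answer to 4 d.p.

Bond:  W = 10 Wi (1/√P − 1/√F)
1/√200 = 0.070711;  1/√18058 = 0.007442
W = 10·15.1·(0.070711 − 0.007442) = 9.5536 kWh/t
Apply correction: 9.5536 × 0.98 = 9.3626 kWh/t

W = 9.3626 kWh/t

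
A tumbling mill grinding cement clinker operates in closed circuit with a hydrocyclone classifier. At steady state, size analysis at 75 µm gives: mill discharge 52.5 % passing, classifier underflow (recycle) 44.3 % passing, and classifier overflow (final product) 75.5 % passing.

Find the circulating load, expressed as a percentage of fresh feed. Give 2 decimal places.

Let r = R/F. Size balance at 75 µm:
(1+r)·d = r·u + o ⇒ r = (o−d)/(d−u)
r = (75.5 − 52.5)/(52.5 − 44.3) = 23.0/8.2 = 2.8049
CL = 100·r = 280.49 %

CL = 280.49 %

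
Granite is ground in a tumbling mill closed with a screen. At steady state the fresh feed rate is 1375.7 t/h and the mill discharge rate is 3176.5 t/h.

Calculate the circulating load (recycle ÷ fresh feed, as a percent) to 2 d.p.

CL = 130.90 %

Steady state: M = F + R.
R = M − F = 3176.5 − 1375.7 = 1800.8 t/h
CL = 100·R/F = 100·1800.8/1375.7 = 130.90 %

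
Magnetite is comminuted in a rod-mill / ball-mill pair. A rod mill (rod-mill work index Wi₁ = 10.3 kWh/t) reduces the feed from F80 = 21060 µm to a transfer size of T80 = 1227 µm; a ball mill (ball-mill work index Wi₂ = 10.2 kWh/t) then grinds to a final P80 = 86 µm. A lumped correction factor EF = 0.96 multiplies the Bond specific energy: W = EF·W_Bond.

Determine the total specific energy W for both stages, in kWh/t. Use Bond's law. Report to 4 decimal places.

W = 10·Wi·(P80^(-½) − F80^(-½))
Stage 1 (21060→1227 µm, Wi₁=10.3): W₁ = 10·10.3·(0.028548 − 0.006891) = 2.2307 kWh/t
Stage 2 (1227→86 µm, Wi₂=10.2): W₂ = 10·10.2·(0.107833 − 0.028548) = 8.0870 kWh/t
W = W₁ + W₂ = 2.2307 + 8.0870 = 10.3177 kWh/t
W_actual = 0.96 × 10.3177 = 9.9050 kWh/t

W = 9.9050 kWh/t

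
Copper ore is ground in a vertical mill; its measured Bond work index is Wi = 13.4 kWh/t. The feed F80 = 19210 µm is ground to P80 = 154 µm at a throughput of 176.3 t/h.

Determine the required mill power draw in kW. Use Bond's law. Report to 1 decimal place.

Bond:  W = 10 Wi (1/√P − 1/√F)
W = 10·13.4·(1/√154 − 1/√19210) = 10·13.4·(0.073367) = 9.8312 kWh/t
Mill draw = 9.8312 × 176.3 = 1733.2 kW

P = 1733.2 kW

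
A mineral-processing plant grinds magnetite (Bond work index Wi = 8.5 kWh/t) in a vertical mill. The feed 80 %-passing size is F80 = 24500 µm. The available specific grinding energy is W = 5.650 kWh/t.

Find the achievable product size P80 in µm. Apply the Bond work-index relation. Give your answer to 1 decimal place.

P80 = 188.4 µm

W_Bond = 10·Wi·(1/√P₈₀ − 1/√F₈₀)
P80^-0.5 = F80^-0.5 + W/(10 Wi)
  = 5.6500/(10·8.5) + 1/√24500 = 0.066471 + 0.006389 = 0.072859
P80 = (1/0.072859)² = 13.7251² = 188.38 µm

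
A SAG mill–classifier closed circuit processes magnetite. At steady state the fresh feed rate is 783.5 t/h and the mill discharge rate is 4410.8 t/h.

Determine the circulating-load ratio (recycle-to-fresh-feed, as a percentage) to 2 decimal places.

CL = 462.96 %

Mill node: discharge = fresh + recycle.
R = M − F = 4410.8 − 783.5 = 3627.3 t/h
CL = 100·R/F = 100·3627.3/783.5 = 462.96 %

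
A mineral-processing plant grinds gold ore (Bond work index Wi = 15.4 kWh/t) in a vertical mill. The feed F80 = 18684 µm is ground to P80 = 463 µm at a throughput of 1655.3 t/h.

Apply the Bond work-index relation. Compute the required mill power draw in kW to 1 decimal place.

P = 9982.0 kW

Bond: W = 10·Wi·(1/√P80 − 1/√F80)
W = 10·15.4·(1/√463 − 1/√18684) = 10·15.4·(0.039158) = 6.0303 kWh/t
Mill draw = 6.0303 × 1655.3 = 9982.0 kW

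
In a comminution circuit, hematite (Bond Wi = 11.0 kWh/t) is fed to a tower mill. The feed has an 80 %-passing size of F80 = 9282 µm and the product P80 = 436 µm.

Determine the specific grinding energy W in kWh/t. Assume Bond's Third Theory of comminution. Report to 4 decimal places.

W = 10 Wi / √P80 − 10 Wi / √F80
1/√436 = 0.047891;  1/√9282 = 0.010380
W = 10·11.0·(0.047891 − 0.010380) = 4.1263 kWh/t

W = 4.1263 kWh/t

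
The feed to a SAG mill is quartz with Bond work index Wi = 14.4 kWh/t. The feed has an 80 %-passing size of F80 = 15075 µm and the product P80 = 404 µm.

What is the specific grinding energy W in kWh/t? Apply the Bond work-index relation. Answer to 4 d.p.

W = 10 Wi / √P80 − 10 Wi / √F80
1/√404 = 0.049752;  1/√15075 = 0.008145
W = 10·14.4·(0.049752 − 0.008145) = 5.9914 kWh/t

W = 5.9914 kWh/t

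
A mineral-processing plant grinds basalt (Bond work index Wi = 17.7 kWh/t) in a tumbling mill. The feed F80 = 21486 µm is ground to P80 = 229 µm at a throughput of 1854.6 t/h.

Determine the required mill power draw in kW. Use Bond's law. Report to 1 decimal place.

P = 19452.8 kW

W = 10 Wi / √P80 − 10 Wi / √F80
W = 10·17.7·(1/√229 − 1/√21486) = 10·17.7·(0.059260) = 10.4890 kWh/t
Power = W × throughput = 10.4890 kWh/t × 1854.6 t/h = 19452.8 kW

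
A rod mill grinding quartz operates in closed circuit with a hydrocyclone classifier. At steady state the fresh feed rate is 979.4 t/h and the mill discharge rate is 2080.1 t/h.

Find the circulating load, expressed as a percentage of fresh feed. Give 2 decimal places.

CL = 112.39 %

Discharge = new feed + return, hence
R = M − F = 2080.1 − 979.4 = 1100.7 t/h
CL = 100·R/F = 100·1100.7/979.4 = 112.39 %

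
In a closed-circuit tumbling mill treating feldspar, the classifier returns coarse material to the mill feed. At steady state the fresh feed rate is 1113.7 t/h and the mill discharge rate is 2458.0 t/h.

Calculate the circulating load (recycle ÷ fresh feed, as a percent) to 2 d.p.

CL = 120.71 %

Steady state: M = F + R.
R = M − F = 2458.0 − 1113.7 = 1344.3 t/h
CL = 100·R/F = 100·1344.3/1113.7 = 120.71 %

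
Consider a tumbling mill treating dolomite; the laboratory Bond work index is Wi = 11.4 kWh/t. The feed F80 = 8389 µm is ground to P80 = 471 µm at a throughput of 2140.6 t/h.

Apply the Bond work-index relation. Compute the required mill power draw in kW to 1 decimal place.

P = 8579.9 kW

Bond:  W = 10 Wi (1/√P − 1/√F)
W = 10·11.4·(1/√471 − 1/√8389) = 10·11.4·(0.035160) = 4.0082 kWh/t
P = W·T = 4.0082·2140.6 = 8579.9 kW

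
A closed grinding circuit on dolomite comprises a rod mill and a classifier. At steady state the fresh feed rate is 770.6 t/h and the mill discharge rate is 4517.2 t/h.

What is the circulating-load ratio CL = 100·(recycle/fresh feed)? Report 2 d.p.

M = F + R at steady state, so:
R = M − F = 4517.2 − 770.6 = 3746.6 t/h
CL = 100·R/F = 100·3746.6/770.6 = 486.19 %

CL = 486.19 %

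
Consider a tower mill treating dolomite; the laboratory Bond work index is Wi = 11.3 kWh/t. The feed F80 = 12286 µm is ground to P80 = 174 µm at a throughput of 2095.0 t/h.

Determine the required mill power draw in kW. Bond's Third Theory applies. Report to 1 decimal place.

W = 10·Wi·[P80^(−½) − F80^(−½)]
W = 10·11.3·(1/√174 − 1/√12286) = 10·11.3·(0.066788) = 7.5470 kWh/t
P = W·T = 7.5470·2095.0 = 15811.1 kW

P = 15811.1 kW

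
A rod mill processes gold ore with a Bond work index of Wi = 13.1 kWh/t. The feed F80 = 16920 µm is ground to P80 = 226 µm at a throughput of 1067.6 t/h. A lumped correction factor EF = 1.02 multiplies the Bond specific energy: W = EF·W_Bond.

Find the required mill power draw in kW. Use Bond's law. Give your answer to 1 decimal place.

P = 8392.4 kW

Bond: W = 10·Wi·(1/√P80 − 1/√F80)
W = 10·13.1·(1/√226 − 1/√16920) = 10·13.1·(0.058831) = 7.7069 kWh/t
W_actual = 1.02 × 7.7069 = 7.8610 kWh/t
P = W·T = 7.8610·1067.6 = 8392.4 kW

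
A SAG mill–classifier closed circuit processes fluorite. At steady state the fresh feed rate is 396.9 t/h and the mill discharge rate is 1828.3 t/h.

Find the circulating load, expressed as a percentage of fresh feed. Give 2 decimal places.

CL = 360.64 %

Discharge = new feed + return, hence
R = M − F = 1828.3 − 396.9 = 1431.4 t/h
CL = 100·R/F = 100·1431.4/396.9 = 360.64 %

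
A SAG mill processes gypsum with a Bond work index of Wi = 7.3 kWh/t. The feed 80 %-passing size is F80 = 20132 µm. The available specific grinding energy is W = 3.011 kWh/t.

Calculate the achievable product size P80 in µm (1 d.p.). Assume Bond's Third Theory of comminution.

P80 = 428.8 µm

W = 10·Wi·(P80^(-½) − F80^(-½))
1/√P80 = 1/√F80 + W/(10·Wi)
  = 3.0110/(10·7.3) + 1/√20132 = 0.041247 + 0.007048 = 0.048294
P80 = (1/0.048294)² = 20.7063² = 428.75 µm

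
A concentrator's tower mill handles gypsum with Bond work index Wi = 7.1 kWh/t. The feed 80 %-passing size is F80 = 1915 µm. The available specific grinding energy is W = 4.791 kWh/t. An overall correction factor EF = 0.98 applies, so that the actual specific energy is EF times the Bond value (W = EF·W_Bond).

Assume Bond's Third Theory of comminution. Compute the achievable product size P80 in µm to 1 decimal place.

P80 = 118.9 µm

W = 10 Wi / √P80 − 10 Wi / √F80
W_Bond = W / EF = 4.791 / 0.98 = 4.8888 kWh/t
⇒ 1/√P80 = W_Bond/(10·Wi) + 1/√F80
  = 4.8888/(10·7.1) + 1/√1915 = 0.068856 + 0.022852 = 0.091708
P80 = (1/0.091708)² = 10.9042² = 118.90 µm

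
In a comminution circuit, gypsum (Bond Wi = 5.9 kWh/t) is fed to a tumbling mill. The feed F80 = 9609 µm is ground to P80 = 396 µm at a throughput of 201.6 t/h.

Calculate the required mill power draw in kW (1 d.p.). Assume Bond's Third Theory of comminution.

P = 476.4 kW

W = 10·Wi·[P80^(−½) − F80^(−½)]
W = 10·5.9·(1/√396 − 1/√9609) = 10·5.9·(0.040050) = 2.3630 kWh/t
Power = W × throughput = 2.3630 kWh/t × 201.6 t/h = 476.4 kW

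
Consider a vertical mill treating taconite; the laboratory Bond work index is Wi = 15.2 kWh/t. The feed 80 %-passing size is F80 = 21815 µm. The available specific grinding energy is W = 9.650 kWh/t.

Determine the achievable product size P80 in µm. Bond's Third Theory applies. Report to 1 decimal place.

W = 10 Wi / √P80 − 10 Wi / √F80
1/√P80 = 1/√F80 + W/(10·Wi)
  = 9.6500/(10·15.2) + 1/√21815 = 0.063487 + 0.006771 = 0.070257
P80 = (1/0.070257)² = 14.2334² = 202.59 µm

P80 = 202.6 µm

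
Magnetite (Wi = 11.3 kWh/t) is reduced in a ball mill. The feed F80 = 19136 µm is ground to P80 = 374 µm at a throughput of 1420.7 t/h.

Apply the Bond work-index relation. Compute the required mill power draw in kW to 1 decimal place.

P = 7140.8 kW

W = 10 Wi (P80^-0.5 − F80^-0.5)
W = 10·11.3·(1/√374 − 1/√19136) = 10·11.3·(0.044480) = 5.0262 kWh/t
P_mill = W·ṁ = 5.0262·1420.7 = 7140.8 kW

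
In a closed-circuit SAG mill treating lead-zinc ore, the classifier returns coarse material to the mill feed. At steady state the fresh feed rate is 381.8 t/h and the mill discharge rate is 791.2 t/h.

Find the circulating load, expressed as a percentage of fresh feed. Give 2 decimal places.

CL = 107.23 %

Discharge = new feed + return, hence
R = M − F = 791.2 − 381.8 = 409.4 t/h
CL = 100·R/F = 100·409.4/381.8 = 107.23 %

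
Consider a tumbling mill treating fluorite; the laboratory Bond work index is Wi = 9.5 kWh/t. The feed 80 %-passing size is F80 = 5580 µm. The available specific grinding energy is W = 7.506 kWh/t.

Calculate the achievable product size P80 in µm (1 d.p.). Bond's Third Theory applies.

P80 = 117.1 µm

W = 10 Wi (P80^-0.5 − F80^-0.5)
1/√P80 = 1/√F80 + W/(10·Wi)
  = 7.5060/(10·9.5) + 1/√5580 = 0.079011 + 0.013387 = 0.092398
P80 = (1/0.092398)² = 10.8228² = 117.13 µm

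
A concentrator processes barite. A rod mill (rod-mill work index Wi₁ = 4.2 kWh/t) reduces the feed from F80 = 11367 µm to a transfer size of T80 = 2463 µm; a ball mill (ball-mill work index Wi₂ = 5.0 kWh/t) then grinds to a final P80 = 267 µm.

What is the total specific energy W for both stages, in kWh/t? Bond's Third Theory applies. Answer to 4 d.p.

W = 2.5048 kWh/t

W = 10·Wi·[P80^(−½) − F80^(−½)]
Stage 1 (11367→2463 µm, Wi₁=4.2): W₁ = 10·4.2·(0.020150 − 0.009379) = 0.4523 kWh/t
Stage 2 (2463→267 µm, Wi₂=5.0): W₂ = 10·5.0·(0.061199 − 0.020150) = 2.0525 kWh/t
W = W₁ + W₂ = 0.4523 + 2.0525 = 2.5048 kWh/t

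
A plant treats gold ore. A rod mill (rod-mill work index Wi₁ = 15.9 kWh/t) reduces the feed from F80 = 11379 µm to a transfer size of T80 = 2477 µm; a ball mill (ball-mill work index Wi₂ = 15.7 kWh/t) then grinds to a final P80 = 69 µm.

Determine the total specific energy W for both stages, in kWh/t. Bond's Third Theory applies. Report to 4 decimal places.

W = 17.4502 kWh/t

W = 10 Wi (1/√P80 − 1/√F80)  [Bond]
Stage 1 (11379→2477 µm, Wi₁=15.9): W₁ = 10·15.9·(0.020093 − 0.009374) = 1.7042 kWh/t
Stage 2 (2477→69 µm, Wi₂=15.7): W₂ = 10·15.7·(0.120386 − 0.020093) = 15.7460 kWh/t
W = W₁ + W₂ = 1.7042 + 15.7460 = 17.4502 kWh/t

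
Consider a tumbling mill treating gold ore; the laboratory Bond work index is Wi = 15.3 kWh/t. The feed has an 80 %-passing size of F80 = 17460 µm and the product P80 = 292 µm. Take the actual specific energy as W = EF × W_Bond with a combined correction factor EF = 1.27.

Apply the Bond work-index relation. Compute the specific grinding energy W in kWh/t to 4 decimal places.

W = 9.9006 kWh/t

W = 10 Wi / √P80 − 10 Wi / √F80
1/√292 = 0.058521;  1/√17460 = 0.007568
W = 10·15.3·(0.058521 − 0.007568) = 7.7958 kWh/t
W_actual = 1.27 × 7.7958 = 9.9006 kWh/t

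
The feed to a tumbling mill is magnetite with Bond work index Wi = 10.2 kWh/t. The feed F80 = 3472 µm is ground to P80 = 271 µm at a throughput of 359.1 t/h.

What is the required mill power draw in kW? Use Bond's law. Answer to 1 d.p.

P = 1603.4 kW

W_Bond = 10·Wi·(1/√P₈₀ − 1/√F₈₀)
W = 10·10.2·(1/√271 − 1/√3472) = 10·10.2·(0.043775) = 4.4650 kWh/t
P_mill = W·ṁ = 4.4650·359.1 = 1603.4 kW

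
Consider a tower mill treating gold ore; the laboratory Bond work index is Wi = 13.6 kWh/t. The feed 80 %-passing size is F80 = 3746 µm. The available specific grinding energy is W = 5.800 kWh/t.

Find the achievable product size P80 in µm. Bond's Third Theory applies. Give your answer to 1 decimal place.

W_Bond = 10·Wi·(1/√P₈₀ − 1/√F₈₀)
⇒ 1/√P80 = W/(10 Wi) + 1/√F80
  = 5.8000/(10·13.6) + 1/√3746 = 0.042647 + 0.016339 = 0.058986
P80 = (1/0.058986)² = 16.9533² = 287.41 µm

P80 = 287.4 µm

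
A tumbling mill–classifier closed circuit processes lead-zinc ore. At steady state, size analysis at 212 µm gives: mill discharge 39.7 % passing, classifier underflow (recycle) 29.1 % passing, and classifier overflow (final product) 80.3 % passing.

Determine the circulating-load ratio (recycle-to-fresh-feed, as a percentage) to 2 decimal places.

CL = 383.02 %

Let r = R/F. Size balance at 212 µm:
r = (o − d)/(d − u)
r = (80.3 − 39.7)/(39.7 − 29.1) = 40.6/10.6 = 3.8302
CL = 100·r = 383.02 %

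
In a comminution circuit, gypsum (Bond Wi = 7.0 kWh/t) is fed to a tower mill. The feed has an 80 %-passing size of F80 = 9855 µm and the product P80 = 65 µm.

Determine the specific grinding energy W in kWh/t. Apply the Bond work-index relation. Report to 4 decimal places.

Bond: W = 10·Wi·(1/√P80 − 1/√F80)
1/√65 = 0.124035;  1/√9855 = 0.010073
W = 10·7.0·(0.124035 − 0.010073) = 7.9773 kWh/t

W = 7.9773 kWh/t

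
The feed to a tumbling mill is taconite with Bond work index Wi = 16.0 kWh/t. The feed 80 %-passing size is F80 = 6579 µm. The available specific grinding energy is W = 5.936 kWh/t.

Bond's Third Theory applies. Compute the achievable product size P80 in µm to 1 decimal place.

W = 10 Wi (1/√P80 − 1/√F80)  [Bond]
P80^(−½) = W/(10 Wi) + F80^(−½)
  = 5.9360/(10·16.0) + 1/√6579 = 0.037100 + 0.012329 = 0.049429
P80 = (1/0.049429)² = 20.2311² = 409.30 µm

P80 = 409.3 µm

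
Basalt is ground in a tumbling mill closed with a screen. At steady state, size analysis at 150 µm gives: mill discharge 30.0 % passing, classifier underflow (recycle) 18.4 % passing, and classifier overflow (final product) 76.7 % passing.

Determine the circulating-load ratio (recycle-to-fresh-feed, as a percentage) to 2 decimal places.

Balance %-passing 150 µm (r = R/F):
Fd + Rd = Ru + Fo ⇒ R/F = (o−d)/(d−u)
r = (76.7 − 30.0)/(30.0 − 18.4) = 46.7/11.6 = 4.0259
CL = 100·r = 402.59 %

CL = 402.59 %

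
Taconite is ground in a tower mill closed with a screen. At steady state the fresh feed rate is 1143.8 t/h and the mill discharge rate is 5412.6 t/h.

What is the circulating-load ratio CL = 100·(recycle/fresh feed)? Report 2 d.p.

CL = 373.21 %

Mill node: discharge = fresh + recycle.
R = M − F = 5412.6 − 1143.8 = 4268.8 t/h
CL = 100·R/F = 100·4268.8/1143.8 = 373.21 %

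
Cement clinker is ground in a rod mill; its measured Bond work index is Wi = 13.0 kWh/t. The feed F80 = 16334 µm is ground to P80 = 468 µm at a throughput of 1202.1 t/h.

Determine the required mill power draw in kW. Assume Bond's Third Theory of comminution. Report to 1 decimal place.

P = 6001.0 kW

W = 10 Wi / √P80 − 10 Wi / √F80
W = 10·13.0·(1/√468 − 1/√16334) = 10·13.0·(0.038401) = 4.9921 kWh/t
Mill draw = 4.9921 × 1202.1 = 6001.0 kW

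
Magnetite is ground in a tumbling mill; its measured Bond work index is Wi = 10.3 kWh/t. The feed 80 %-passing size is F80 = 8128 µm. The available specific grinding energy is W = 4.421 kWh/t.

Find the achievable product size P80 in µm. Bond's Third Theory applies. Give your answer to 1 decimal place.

W = 10·Wi·[P80^(−½) − F80^(−½)]
⇒ 1/√P80 = W/(10 Wi) + 1/√F80
  = 4.4210/(10·10.3) + 1/√8128 = 0.042922 + 0.011092 = 0.054014
P80 = (1/0.054014)² = 18.5136² = 342.75 µm

P80 = 342.8 µm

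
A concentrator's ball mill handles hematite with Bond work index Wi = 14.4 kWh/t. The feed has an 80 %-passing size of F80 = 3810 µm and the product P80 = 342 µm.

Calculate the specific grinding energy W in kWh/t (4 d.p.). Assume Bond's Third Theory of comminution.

W = 10 Wi (1/√P80 − 1/√F80)  [Bond]
1/√342 = 0.054074;  1/√3810 = 0.016201
W = 10·14.4·(0.054074 − 0.016201) = 5.4537 kWh/t

W = 5.4537 kWh/t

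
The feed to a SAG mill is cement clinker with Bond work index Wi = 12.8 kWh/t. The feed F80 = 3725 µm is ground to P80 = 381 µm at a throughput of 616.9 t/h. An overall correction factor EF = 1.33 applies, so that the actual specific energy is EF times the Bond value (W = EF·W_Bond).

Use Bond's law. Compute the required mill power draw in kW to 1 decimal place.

P = 3659.7 kW

W = 10 Wi (1/√P80 − 1/√F80)  [Bond]
W = 10·12.8·(1/√381 − 1/√3725) = 10·12.8·(0.034847) = 4.4604 kWh/t
Apply correction: 4.4604 × 1.33 = 5.9323 kWh/t
Power = W × throughput = 5.9323 kWh/t × 616.9 t/h = 3659.7 kW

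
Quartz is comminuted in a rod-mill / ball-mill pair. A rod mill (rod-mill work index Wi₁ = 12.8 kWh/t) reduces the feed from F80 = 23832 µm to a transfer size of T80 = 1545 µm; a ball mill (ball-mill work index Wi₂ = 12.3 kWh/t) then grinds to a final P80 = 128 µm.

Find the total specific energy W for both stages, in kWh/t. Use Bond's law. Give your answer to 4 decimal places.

W = 10.1698 kWh/t

Bond:  W = 10 Wi (1/√P − 1/√F)
Stage 1 (23832→1545 µm, Wi₁=12.8): W₁ = 10·12.8·(0.025441 − 0.006478) = 2.4273 kWh/t
Stage 2 (1545→128 µm, Wi₂=12.3): W₂ = 10·12.3·(0.088388 − 0.025441) = 7.7425 kWh/t
W = W₁ + W₂ = 2.4273 + 7.7425 = 10.1698 kWh/t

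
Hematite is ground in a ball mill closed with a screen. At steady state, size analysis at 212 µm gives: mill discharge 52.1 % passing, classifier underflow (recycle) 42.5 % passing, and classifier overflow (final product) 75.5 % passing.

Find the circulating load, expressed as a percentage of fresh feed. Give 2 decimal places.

Classifier node, passing 212 µm:
r = (o − d)/(d − u)
r = (75.5 − 52.1)/(52.1 − 42.5) = 23.4/9.6 = 2.4375
CL = 100·r = 243.75 %

CL = 243.75 %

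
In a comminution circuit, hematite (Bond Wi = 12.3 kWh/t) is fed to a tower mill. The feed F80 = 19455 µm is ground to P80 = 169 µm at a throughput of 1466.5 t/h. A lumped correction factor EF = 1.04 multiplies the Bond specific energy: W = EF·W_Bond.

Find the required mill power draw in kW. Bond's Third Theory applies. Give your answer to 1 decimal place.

W = 10·Wi·[P80^(−½) − F80^(−½)]
W = 10·12.3·(1/√169 − 1/√19455) = 10·12.3·(0.069754) = 8.5797 kWh/t
W_actual = 1.04 × 8.5797 = 8.9229 kWh/t
Power = W × throughput = 8.9229 kWh/t × 1466.5 t/h = 13085.4 kW

P = 13085.4 kW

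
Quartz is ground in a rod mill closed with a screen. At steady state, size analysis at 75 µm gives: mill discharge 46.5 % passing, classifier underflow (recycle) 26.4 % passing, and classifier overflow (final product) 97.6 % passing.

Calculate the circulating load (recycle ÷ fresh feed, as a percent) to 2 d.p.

Classifier node, passing 75 µm:
r = (o − d)/(d − u)
r = (97.6 − 46.5)/(46.5 − 26.4) = 51.1/20.1 = 2.5423
CL = 100·r = 254.23 %

CL = 254.23 %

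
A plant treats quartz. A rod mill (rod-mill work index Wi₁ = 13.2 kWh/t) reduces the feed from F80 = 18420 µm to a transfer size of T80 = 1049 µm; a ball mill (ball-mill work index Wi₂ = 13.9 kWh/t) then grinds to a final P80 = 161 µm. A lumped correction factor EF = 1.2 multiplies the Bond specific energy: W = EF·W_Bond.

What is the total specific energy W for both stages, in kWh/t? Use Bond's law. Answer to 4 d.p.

W = 11.7192 kWh/t

W = 10·Wi·[P80^(−½) − F80^(−½)]
Stage 1 (18420→1049 µm, Wi₁=13.2): W₁ = 10·13.2·(0.030875 − 0.007368) = 3.1030 kWh/t
Stage 2 (1049→161 µm, Wi₂=13.9): W₂ = 10·13.9·(0.078811 − 0.030875) = 6.6631 kWh/t
W = W₁ + W₂ = 3.1030 + 6.6631 = 9.7660 kWh/t
Corrected W = EF·W_Bond = 1.2·9.7660 = 11.7192 kWh/t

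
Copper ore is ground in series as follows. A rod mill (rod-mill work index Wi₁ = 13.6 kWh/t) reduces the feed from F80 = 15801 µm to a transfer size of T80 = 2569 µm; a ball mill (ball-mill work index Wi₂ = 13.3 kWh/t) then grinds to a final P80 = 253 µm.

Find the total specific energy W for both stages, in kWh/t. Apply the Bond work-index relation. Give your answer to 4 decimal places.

W = 10 Wi / √P80 − 10 Wi / √F80
Stage 1 (15801→2569 µm, Wi₁=13.6): W₁ = 10·13.6·(0.019730 − 0.007955) = 1.6013 kWh/t
Stage 2 (2569→253 µm, Wi₂=13.3): W₂ = 10·13.3·(0.062869 − 0.019730) = 5.7376 kWh/t
W = W₁ + W₂ = 1.6013 + 5.7376 = 7.3389 kWh/t

W = 7.3389 kWh/t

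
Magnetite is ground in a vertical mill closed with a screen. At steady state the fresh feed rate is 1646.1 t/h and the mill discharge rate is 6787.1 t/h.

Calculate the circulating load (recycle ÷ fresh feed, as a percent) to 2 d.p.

CL = 312.31 %

M = F + R at steady state, so:
R = M − F = 6787.1 − 1646.1 = 5141.0 t/h
CL = 100·R/F = 100·5141.0/1646.1 = 312.31 %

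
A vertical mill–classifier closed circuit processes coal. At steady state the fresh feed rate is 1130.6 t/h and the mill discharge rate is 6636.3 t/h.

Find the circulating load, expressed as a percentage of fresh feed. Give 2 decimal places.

CL = 486.97 %

M = F + R at steady state, so:
R = M − F = 6636.3 − 1130.6 = 5505.7 t/h
CL = 100·R/F = 100·5505.7/1130.6 = 486.97 %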